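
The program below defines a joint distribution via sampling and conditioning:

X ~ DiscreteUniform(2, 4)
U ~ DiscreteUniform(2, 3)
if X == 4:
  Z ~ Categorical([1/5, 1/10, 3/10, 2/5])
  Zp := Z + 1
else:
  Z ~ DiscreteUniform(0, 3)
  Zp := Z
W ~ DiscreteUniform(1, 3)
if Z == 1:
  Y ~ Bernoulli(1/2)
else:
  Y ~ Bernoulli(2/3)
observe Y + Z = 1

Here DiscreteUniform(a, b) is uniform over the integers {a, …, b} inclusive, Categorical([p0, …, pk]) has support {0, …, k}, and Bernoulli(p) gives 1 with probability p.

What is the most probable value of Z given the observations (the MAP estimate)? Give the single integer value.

Enumerate traces; 36 have nonzero weight after conditioning:
  (X=2, U=2, Z=0, W=1, Y=1) weight 1/108
  (X=2, U=2, Z=0, W=2, Y=1) weight 1/108
  (X=2, U=2, Z=0, W=3, Y=1) weight 1/108
  (X=2, U=2, Z=1, W=1, Y=0) weight 1/144
  (X=2, U=2, Z=1, W=2, Y=0) weight 1/144
  (X=2, U=2, Z=1, W=3, Y=0) weight 1/144
  (X=2, U=3, Z=0, W=1, Y=1) weight 1/108
  (X=2, U=3, Z=0, W=2, Y=1) weight 1/108
  … 28 more
Group by Z:
  weight(Z=0) = 7/45
  weight(Z=1) = 1/10
Total weight = 7/45 + 1/10 = 23/90
P(Z=0 | obs) = 7/45 / 23/90 = 14/23
P(Z=1 | obs) = 1/10 / 23/90 = 9/23
argmax = 0

argmax_v P(Z = v | obs) = 0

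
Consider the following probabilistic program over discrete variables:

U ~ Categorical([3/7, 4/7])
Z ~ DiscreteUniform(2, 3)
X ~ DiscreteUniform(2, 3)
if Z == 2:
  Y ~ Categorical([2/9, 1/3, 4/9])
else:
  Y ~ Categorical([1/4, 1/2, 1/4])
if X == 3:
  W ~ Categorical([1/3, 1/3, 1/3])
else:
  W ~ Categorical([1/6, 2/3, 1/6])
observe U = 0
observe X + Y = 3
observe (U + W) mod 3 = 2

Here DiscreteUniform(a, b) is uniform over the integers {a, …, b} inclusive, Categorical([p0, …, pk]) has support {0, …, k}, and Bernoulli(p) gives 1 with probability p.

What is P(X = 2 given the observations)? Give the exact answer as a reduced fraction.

Enumerate traces; 4 have nonzero weight after conditioning:
  (U=0, Z=2, X=2, Y=1, W=2) weight 1/168
  (U=0, Z=2, X=3, Y=0, W=2) weight 1/126
  (U=0, Z=3, X=2, Y=1, W=2) weight 1/112
  (U=0, Z=3, X=3, Y=0, W=2) weight 1/112
Group by X:
  weight(X=2) = 5/336
  weight(X=3) = 17/1008
Total weight = 5/336 + 17/1008 = 2/63
P(X=2 | obs) = 5/336 / 2/63 = 15/32
P(X=3 | obs) = 17/1008 / 2/63 = 17/32

P(X = 2 | obs) = 15/32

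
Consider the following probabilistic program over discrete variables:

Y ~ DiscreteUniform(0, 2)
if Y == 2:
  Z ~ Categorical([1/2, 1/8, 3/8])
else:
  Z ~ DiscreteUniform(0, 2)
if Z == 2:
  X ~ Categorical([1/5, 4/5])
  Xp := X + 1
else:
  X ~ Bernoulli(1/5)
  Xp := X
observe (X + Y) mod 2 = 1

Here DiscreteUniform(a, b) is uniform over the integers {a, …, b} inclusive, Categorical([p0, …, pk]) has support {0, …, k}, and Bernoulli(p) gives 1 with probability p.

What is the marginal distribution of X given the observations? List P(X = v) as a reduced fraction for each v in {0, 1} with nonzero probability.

Enumerate traces; 9 have nonzero weight after conditioning:
  (Y=0, Z=0, X=1) weight 1/45
  (Y=0, Z=1, X=1) weight 1/45
  (Y=0, Z=2, X=1) weight 4/45
  (Y=1, Z=0, X=0) weight 4/45
  (Y=1, Z=1, X=0) weight 4/45
  (Y=1, Z=2, X=0) weight 1/45
  (Y=2, Z=0, X=1) weight 1/30
  (Y=2, Z=1, X=1) weight 1/120
  … 1 more
Group by X:
  weight(X=0) = 1/5
  weight(X=1) = 11/40
Total weight = 1/5 + 11/40 = 19/40
P(X=0 | obs) = 1/5 / 19/40 = 8/19
P(X=1 | obs) = 11/40 / 19/40 = 11/19

P(X=0) = 8/19, P(X=1) = 11/19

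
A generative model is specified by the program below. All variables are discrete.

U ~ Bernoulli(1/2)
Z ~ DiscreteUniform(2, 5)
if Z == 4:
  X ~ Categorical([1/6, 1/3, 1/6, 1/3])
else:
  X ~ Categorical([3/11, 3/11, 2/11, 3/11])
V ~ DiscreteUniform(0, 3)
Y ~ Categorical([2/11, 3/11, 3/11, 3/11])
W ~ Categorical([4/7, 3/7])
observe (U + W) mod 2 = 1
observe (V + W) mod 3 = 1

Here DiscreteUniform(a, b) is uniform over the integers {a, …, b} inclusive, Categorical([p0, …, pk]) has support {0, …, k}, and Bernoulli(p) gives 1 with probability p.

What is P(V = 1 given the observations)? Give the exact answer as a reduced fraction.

Enumerate traces; 192 have nonzero weight after conditioning:
  (U=0, Z=2, X=0, V=0, Y=0, W=1) weight 9/13552
  (U=0, Z=2, X=0, V=0, Y=1, W=1) weight 27/27104
  (U=0, Z=2, X=0, V=0, Y=2, W=1) weight 27/27104
  (U=0, Z=2, X=0, V=0, Y=3, W=1) weight 27/27104
  (U=0, Z=2, X=0, V=3, Y=0, W=1) weight 9/13552
  (U=0, Z=2, X=0, V=3, Y=1, W=1) weight 27/27104
  (U=0, Z=2, X=0, V=3, Y=2, W=1) weight 27/27104
  (U=0, Z=2, X=0, V=3, Y=3, W=1) weight 27/27104
  (U=1, Z=2, X=0, V=1, Y=0, W=0) weight 3/3388
  … 183 more
Group by V:
  weight(V=0) = 3/56
  weight(V=1) = 1/14
  weight(V=3) = 3/56
Total weight = 3/56 + 1/14 + 3/56 = 5/28
P(V=0 | obs) = 3/56 / 5/28 = 3/10
P(V=1 | obs) = 1/14 / 5/28 = 2/5
P(V=3 | obs) = 3/56 / 5/28 = 3/10

P(V = 1 | obs) = 2/5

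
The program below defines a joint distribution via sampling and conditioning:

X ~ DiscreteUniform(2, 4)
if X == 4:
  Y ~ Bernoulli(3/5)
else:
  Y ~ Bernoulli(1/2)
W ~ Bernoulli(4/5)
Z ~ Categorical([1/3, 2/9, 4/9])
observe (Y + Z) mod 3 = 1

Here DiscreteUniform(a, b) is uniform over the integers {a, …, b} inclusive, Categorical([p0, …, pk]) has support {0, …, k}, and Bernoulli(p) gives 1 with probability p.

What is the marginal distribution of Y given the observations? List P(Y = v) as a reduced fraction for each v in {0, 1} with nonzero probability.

P(Y=0) = 7/19, P(Y=1) = 12/19

Enumerate traces; 12 have nonzero weight after conditioning:
  (X=2, Y=0, W=0, Z=1) weight 1/135
  (X=2, Y=0, W=1, Z=1) weight 4/135
  (X=2, Y=1, W=0, Z=0) weight 1/90
  (X=2, Y=1, W=1, Z=0) weight 2/45
  (X=3, Y=0, W=0, Z=1) weight 1/135
  (X=3, Y=0, W=1, Z=1) weight 4/135
  (X=3, Y=1, W=0, Z=0) weight 1/90
  (X=3, Y=1, W=1, Z=0) weight 2/45
  … 4 more
Group by Y:
  weight(Y=0) = 14/135
  weight(Y=1) = 8/45
Total weight = 14/135 + 8/45 = 38/135
P(Y=0 | obs) = 14/135 / 38/135 = 7/19
P(Y=1 | obs) = 8/45 / 38/135 = 12/19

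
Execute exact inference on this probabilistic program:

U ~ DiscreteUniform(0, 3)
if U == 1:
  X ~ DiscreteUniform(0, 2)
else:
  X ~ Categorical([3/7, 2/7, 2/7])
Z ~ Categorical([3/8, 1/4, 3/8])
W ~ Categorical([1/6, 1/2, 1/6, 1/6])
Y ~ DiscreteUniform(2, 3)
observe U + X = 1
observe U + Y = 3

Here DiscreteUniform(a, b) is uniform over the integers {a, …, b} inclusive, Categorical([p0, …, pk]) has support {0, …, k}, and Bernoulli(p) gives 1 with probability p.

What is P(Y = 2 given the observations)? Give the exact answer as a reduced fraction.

P(Y = 2 | obs) = 7/13

Enumerate traces; 24 have nonzero weight after conditioning:
  (U=0, X=1, Z=0, W=0, Y=3) weight 1/448
  (U=0, X=1, Z=0, W=1, Y=3) weight 3/448
  (U=0, X=1, Z=0, W=2, Y=3) weight 1/448
  (U=0, X=1, Z=0, W=3, Y=3) weight 1/448
  (U=0, X=1, Z=1, W=0, Y=3) weight 1/672
  (U=0, X=1, Z=1, W=1, Y=3) weight 1/224
  (U=0, X=1, Z=1, W=2, Y=3) weight 1/672
  (U=0, X=1, Z=1, W=3, Y=3) weight 1/672
  (U=1, X=0, Z=0, W=0, Y=2) weight 1/384
  … 15 more
Group by Y:
  weight(Y=2) = 1/24
  weight(Y=3) = 1/28
Total weight = 1/24 + 1/28 = 13/168
P(Y=2 | obs) = 1/24 / 13/168 = 7/13
P(Y=3 | obs) = 1/28 / 13/168 = 6/13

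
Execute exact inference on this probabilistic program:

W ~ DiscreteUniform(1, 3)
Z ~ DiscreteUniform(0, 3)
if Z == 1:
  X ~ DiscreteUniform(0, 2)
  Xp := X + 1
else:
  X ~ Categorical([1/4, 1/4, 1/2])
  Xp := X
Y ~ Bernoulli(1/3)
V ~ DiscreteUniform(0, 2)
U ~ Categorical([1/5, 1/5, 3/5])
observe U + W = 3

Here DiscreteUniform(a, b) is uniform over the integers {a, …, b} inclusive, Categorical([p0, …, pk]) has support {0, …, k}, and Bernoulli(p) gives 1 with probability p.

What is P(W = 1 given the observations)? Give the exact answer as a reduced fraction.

Enumerate traces; 216 have nonzero weight after conditioning:
  (W=1, Z=0, X=0, Y=0, V=0, U=2) weight 1/360
  (W=1, Z=0, X=0, Y=0, V=1, U=2) weight 1/360
  (W=1, Z=0, X=0, Y=0, V=2, U=2) weight 1/360
  (W=1, Z=0, X=0, Y=1, V=0, U=2) weight 1/720
  (W=1, Z=0, X=0, Y=1, V=1, U=2) weight 1/720
  (W=1, Z=0, X=0, Y=1, V=2, U=2) weight 1/720
  (W=1, Z=0, X=1, Y=0, V=0, U=2) weight 1/360
  (W=1, Z=0, X=1, Y=0, V=1, U=2) weight 1/360
  (W=2, Z=0, X=0, Y=0, V=0, U=1) weight 1/1080
  (W=3, Z=0, X=0, Y=0, V=0, U=0) weight 1/1080
  … 206 more
Group by W:
  weight(W=1) = 1/5
  weight(W=2) = 1/15
  weight(W=3) = 1/15
Total weight = 1/5 + 1/15 + 1/15 = 1/3
P(W=1 | obs) = 1/5 / 1/3 = 3/5
P(W=2 | obs) = 1/15 / 1/3 = 1/5
P(W=3 | obs) = 1/15 / 1/3 = 1/5

P(W = 1 | obs) = 3/5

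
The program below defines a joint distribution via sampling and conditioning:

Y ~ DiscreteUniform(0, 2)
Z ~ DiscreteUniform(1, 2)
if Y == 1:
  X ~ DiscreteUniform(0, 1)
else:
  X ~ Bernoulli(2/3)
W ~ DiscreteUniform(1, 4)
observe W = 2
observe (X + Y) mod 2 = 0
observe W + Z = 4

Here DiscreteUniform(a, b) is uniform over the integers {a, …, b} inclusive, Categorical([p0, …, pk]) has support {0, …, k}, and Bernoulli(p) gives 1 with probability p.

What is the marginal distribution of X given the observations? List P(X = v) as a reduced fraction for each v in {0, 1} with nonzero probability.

P(X=0) = 4/7, P(X=1) = 3/7

Enumerate traces; 3 have nonzero weight after conditioning:
  (Y=0, Z=2, X=0, W=2) weight 1/72
  (Y=1, Z=2, X=1, W=2) weight 1/48
  (Y=2, Z=2, X=0, W=2) weight 1/72
Group by X:
  weight(X=0) = 1/36
  weight(X=1) = 1/48
Total weight = 1/36 + 1/48 = 7/144
P(X=0 | obs) = 1/36 / 7/144 = 4/7
P(X=1 | obs) = 1/48 / 7/144 = 3/7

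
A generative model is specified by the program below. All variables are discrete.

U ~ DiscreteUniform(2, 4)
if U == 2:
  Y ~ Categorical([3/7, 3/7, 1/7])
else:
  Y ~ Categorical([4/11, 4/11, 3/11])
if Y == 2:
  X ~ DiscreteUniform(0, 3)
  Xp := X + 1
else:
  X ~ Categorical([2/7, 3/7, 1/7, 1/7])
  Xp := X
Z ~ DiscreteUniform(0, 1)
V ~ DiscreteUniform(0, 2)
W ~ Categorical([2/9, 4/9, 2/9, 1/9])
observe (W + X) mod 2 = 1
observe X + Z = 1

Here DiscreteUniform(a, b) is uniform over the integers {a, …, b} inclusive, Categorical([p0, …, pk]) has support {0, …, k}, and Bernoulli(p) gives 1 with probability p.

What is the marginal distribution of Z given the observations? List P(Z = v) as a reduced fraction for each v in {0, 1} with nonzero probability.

Enumerate traces; 108 have nonzero weight after conditioning:
  (U=2, Y=0, X=0, Z=1, V=0, W=1) weight 4/1323
  (U=2, Y=0, X=0, Z=1, V=0, W=3) weight 1/1323
  (U=2, Y=0, X=0, Z=1, V=1, W=1) weight 4/1323
  (U=2, Y=0, X=0, Z=1, V=1, W=3) weight 1/1323
  (U=2, Y=0, X=0, Z=1, V=2, W=1) weight 4/1323
  (U=2, Y=0, X=0, Z=1, V=2, W=3) weight 1/1323
  (U=2, Y=0, X=1, Z=0, V=0, W=0) weight 1/441
  (U=2, Y=0, X=1, Z=0, V=0, W=2) weight 1/441
  … 100 more
Group by Z:
  weight(Z=0) = 2507/29106
  weight(Z=1) = 8975/116424
Total weight = 2507/29106 + 8975/116424 = 19003/116424
P(Z=0 | obs) = 2507/29106 / 19003/116424 = 10028/19003
P(Z=1 | obs) = 8975/116424 / 19003/116424 = 8975/19003

P(Z=0) = 10028/19003, P(Z=1) = 8975/19003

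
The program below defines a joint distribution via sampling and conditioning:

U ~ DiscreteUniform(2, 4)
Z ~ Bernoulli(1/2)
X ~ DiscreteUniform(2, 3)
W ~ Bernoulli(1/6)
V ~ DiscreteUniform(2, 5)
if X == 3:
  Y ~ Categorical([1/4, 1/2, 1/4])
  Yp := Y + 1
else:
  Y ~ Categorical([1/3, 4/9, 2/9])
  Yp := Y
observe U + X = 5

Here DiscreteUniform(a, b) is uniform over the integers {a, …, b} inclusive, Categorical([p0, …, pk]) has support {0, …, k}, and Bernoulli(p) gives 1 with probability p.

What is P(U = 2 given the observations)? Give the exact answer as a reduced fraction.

P(U = 2 | obs) = 1/2

Enumerate traces; 96 have nonzero weight after conditioning:
  (U=2, Z=0, X=3, W=0, V=2, Y=0) weight 5/1152
  (U=2, Z=0, X=3, W=0, V=2, Y=1) weight 5/576
  (U=2, Z=0, X=3, W=0, V=2, Y=2) weight 5/1152
  (U=2, Z=0, X=3, W=0, V=3, Y=0) weight 5/1152
  (U=2, Z=0, X=3, W=0, V=3, Y=1) weight 5/576
  (U=2, Z=0, X=3, W=0, V=3, Y=2) weight 5/1152
  (U=2, Z=0, X=3, W=0, V=4, Y=0) weight 5/1152
  (U=2, Z=0, X=3, W=0, V=4, Y=1) weight 5/576
  (U=3, Z=0, X=2, W=0, V=2, Y=0) weight 5/864
  … 87 more
Group by U:
  weight(U=2) = 1/6
  weight(U=3) = 1/6
Total weight = 1/6 + 1/6 = 1/3
P(U=2 | obs) = 1/6 / 1/3 = 1/2
P(U=3 | obs) = 1/6 / 1/3 = 1/2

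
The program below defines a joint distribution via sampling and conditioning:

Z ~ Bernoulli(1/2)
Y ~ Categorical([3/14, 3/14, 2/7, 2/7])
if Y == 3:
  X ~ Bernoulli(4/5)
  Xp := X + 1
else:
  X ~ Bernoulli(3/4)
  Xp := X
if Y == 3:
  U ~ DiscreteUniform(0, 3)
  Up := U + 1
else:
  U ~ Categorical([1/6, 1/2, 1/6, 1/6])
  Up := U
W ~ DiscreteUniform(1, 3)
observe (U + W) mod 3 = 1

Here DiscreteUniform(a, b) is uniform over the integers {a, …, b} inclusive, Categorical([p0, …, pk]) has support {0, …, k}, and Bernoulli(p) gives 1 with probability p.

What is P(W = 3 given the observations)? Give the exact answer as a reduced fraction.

Enumerate traces; 64 have nonzero weight after conditioning:
  (Z=0, Y=0, X=0, U=0, W=1) weight 1/672
  (Z=0, Y=0, X=0, U=1, W=3) weight 1/224
  (Z=0, Y=0, X=0, U=2, W=2) weight 1/672
  (Z=0, Y=0, X=0, U=3, W=1) weight 1/672
  (Z=0, Y=0, X=1, U=0, W=1) weight 1/224
  (Z=0, Y=0, X=1, U=1, W=3) weight 3/224
  (Z=0, Y=0, X=1, U=2, W=2) weight 1/224
  (Z=0, Y=0, X=1, U=3, W=1) weight 1/224
  … 56 more
Group by W:
  weight(W=1) = 8/63
  weight(W=2) = 4/63
  weight(W=3) = 1/7
Total weight = 8/63 + 4/63 + 1/7 = 1/3
P(W=1 | obs) = 8/63 / 1/3 = 8/21
P(W=2 | obs) = 4/63 / 1/3 = 4/21
P(W=3 | obs) = 1/7 / 1/3 = 3/7

P(W = 3 | obs) = 3/7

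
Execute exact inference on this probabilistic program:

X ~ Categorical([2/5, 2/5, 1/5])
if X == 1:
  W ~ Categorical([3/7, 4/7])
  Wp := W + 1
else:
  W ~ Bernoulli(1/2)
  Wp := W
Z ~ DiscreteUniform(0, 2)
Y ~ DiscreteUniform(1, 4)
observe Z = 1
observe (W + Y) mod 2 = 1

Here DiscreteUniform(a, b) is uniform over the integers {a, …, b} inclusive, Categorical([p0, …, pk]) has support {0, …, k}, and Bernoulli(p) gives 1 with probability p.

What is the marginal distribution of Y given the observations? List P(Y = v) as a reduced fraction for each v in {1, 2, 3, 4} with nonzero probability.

P(Y=1) = 33/140, P(Y=2) = 37/140, P(Y=3) = 33/140, P(Y=4) = 37/140

Enumerate traces; 12 have nonzero weight after conditioning:
  (X=0, W=0, Z=1, Y=1) weight 1/60
  (X=0, W=0, Z=1, Y=3) weight 1/60
  (X=0, W=1, Z=1, Y=2) weight 1/60
  (X=0, W=1, Z=1, Y=4) weight 1/60
  (X=1, W=0, Z=1, Y=1) weight 1/70
  (X=1, W=0, Z=1, Y=3) weight 1/70
  (X=1, W=1, Z=1, Y=2) weight 2/105
  (X=1, W=1, Z=1, Y=4) weight 2/105
  … 4 more
Group by Y:
  weight(Y=1) = 11/280
  weight(Y=2) = 37/840
  weight(Y=3) = 11/280
  weight(Y=4) = 37/840
Total weight = 11/280 + 37/840 + 11/280 + 37/840 = 1/6
P(Y=1 | obs) = 11/280 / 1/6 = 33/140
P(Y=2 | obs) = 37/840 / 1/6 = 37/140
P(Y=3 | obs) = 11/280 / 1/6 = 33/140
P(Y=4 | obs) = 37/840 / 1/6 = 37/140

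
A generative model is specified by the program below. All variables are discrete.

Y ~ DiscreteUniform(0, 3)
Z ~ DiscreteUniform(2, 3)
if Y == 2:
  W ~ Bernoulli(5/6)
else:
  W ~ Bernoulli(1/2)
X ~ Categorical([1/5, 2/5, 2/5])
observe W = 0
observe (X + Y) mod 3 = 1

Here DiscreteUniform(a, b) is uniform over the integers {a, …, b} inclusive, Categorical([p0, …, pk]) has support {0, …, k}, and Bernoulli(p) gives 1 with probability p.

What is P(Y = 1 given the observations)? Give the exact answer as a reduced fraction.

P(Y = 1 | obs) = 3/17

Enumerate traces; 8 have nonzero weight after conditioning:
  (Y=0, Z=2, W=0, X=1) weight 1/40
  (Y=0, Z=3, W=0, X=1) weight 1/40
  (Y=1, Z=2, W=0, X=0) weight 1/80
  (Y=1, Z=3, W=0, X=0) weight 1/80
  (Y=2, Z=2, W=0, X=2) weight 1/120
  (Y=2, Z=3, W=0, X=2) weight 1/120
  (Y=3, Z=2, W=0, X=1) weight 1/40
  (Y=3, Z=3, W=0, X=1) weight 1/40
Group by Y:
  weight(Y=0) = 1/20
  weight(Y=1) = 1/40
  weight(Y=2) = 1/60
  weight(Y=3) = 1/20
Total weight = 1/20 + 1/40 + 1/60 + 1/20 = 17/120
P(Y=0 | obs) = 1/20 / 17/120 = 6/17
P(Y=1 | obs) = 1/40 / 17/120 = 3/17
P(Y=2 | obs) = 1/60 / 17/120 = 2/17
P(Y=3 | obs) = 1/20 / 17/120 = 6/17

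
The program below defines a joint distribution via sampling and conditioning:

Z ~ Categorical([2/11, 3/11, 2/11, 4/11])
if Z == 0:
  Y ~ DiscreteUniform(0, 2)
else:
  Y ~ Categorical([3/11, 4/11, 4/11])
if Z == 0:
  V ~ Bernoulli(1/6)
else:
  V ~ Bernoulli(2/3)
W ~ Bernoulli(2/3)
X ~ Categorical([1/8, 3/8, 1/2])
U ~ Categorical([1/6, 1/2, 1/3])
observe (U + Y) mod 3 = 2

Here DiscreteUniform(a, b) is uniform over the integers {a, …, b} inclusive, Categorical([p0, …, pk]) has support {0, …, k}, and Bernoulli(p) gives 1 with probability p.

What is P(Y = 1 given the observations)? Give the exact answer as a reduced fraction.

Enumerate traces; 144 have nonzero weight after conditioning:
  (Z=0, Y=0, V=0, W=0, X=0, U=2) weight 5/7128
  (Z=0, Y=0, V=0, W=0, X=1, U=2) weight 5/2376
  (Z=0, Y=0, V=0, W=0, X=2, U=2) weight 5/1782
  (Z=0, Y=0, V=0, W=1, X=0, U=2) weight 5/3564
  (Z=0, Y=0, V=0, W=1, X=1, U=2) weight 5/1188
  (Z=0, Y=0, V=0, W=1, X=2, U=2) weight 5/891
  (Z=0, Y=0, V=1, W=0, X=0, U=2) weight 1/7128
  (Z=0, Y=0, V=1, W=0, X=1, U=2) weight 1/2376
  (Z=0, Y=1, V=0, W=0, X=0, U=1) weight 5/4752
  (Z=0, Y=2, V=0, W=0, X=0, U=0) weight 5/14256
  … 134 more
Group by Y:
  weight(Y=0) = 103/1089
  weight(Y=1) = 65/363
  weight(Y=2) = 65/1089
Total weight = 103/1089 + 65/363 + 65/1089 = 1/3
P(Y=0 | obs) = 103/1089 / 1/3 = 103/363
P(Y=1 | obs) = 65/363 / 1/3 = 65/121
P(Y=2 | obs) = 65/1089 / 1/3 = 65/363

P(Y = 1 | obs) = 65/121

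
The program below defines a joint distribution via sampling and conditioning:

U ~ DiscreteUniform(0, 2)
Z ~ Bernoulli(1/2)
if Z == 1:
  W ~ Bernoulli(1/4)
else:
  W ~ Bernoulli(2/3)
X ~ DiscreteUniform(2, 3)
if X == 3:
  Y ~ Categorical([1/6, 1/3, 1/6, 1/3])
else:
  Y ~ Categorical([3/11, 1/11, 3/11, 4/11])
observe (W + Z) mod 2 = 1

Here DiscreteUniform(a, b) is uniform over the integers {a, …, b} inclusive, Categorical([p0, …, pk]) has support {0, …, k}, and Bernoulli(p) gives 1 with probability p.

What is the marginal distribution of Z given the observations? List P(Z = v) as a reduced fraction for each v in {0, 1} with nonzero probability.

Enumerate traces; 48 have nonzero weight after conditioning:
  (U=0, Z=0, W=1, X=2, Y=0) weight 1/66
  (U=0, Z=0, W=1, X=2, Y=1) weight 1/198
  (U=0, Z=0, W=1, X=2, Y=2) weight 1/66
  (U=0, Z=0, W=1, X=2, Y=3) weight 2/99
  (U=0, Z=0, W=1, X=3, Y=0) weight 1/108
  (U=0, Z=0, W=1, X=3, Y=1) weight 1/54
  (U=0, Z=0, W=1, X=3, Y=2) weight 1/108
  (U=0, Z=0, W=1, X=3, Y=3) weight 1/54
  (U=0, Z=1, W=0, X=2, Y=0) weight 3/176
  … 39 more
Group by Z:
  weight(Z=0) = 1/3
  weight(Z=1) = 3/8
Total weight = 1/3 + 3/8 = 17/24
P(Z=0 | obs) = 1/3 / 17/24 = 8/17
P(Z=1 | obs) = 3/8 / 17/24 = 9/17

P(Z=0) = 8/17, P(Z=1) = 9/17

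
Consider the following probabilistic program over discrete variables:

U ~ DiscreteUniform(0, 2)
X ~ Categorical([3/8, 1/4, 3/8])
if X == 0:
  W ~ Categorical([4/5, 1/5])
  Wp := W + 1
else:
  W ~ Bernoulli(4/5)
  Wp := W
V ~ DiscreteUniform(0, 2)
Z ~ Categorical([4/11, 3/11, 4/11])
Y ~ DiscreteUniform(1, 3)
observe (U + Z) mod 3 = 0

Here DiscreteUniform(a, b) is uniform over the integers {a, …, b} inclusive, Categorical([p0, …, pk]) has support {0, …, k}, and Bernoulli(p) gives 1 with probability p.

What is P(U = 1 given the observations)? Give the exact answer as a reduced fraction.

Enumerate traces; 162 have nonzero weight after conditioning:
  (U=0, X=0, W=0, V=0, Z=0, Y=1) weight 2/495
  (U=0, X=0, W=0, V=0, Z=0, Y=2) weight 2/495
  (U=0, X=0, W=0, V=0, Z=0, Y=3) weight 2/495
  (U=0, X=0, W=0, V=1, Z=0, Y=1) weight 2/495
  (U=0, X=0, W=0, V=1, Z=0, Y=2) weight 2/495
  (U=0, X=0, W=0, V=1, Z=0, Y=3) weight 2/495
  (U=0, X=0, W=0, V=2, Z=0, Y=1) weight 2/495
  (U=0, X=0, W=0, V=2, Z=0, Y=2) weight 2/495
  (U=1, X=0, W=0, V=0, Z=2, Y=1) weight 2/495
  (U=2, X=0, W=0, V=0, Z=1, Y=1) weight 1/330
  … 152 more
Group by U:
  weight(U=0) = 4/33
  weight(U=1) = 4/33
  weight(U=2) = 1/11
Total weight = 4/33 + 4/33 + 1/11 = 1/3
P(U=0 | obs) = 4/33 / 1/3 = 4/11
P(U=1 | obs) = 4/33 / 1/3 = 4/11
P(U=2 | obs) = 1/11 / 1/3 = 3/11

P(U = 1 | obs) = 4/11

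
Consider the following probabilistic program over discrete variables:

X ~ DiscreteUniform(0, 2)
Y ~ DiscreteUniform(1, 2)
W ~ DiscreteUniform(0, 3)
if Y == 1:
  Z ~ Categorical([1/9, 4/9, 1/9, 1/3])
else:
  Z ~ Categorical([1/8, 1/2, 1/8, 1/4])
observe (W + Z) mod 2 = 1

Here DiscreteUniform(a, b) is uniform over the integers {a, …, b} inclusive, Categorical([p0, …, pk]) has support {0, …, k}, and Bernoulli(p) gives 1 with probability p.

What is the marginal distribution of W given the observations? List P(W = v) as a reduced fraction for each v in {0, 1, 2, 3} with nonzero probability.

P(W=0) = 55/144, P(W=1) = 17/144, P(W=2) = 55/144, P(W=3) = 17/144

Enumerate traces; 48 have nonzero weight after conditioning:
  (X=0, Y=1, W=0, Z=1) weight 1/54
  (X=0, Y=1, W=0, Z=3) weight 1/72
  (X=0, Y=1, W=1, Z=0) weight 1/216
  (X=0, Y=1, W=1, Z=2) weight 1/216
  (X=0, Y=1, W=2, Z=1) weight 1/54
  (X=0, Y=1, W=2, Z=3) weight 1/72
  (X=0, Y=1, W=3, Z=0) weight 1/216
  (X=0, Y=1, W=3, Z=2) weight 1/216
  … 40 more
Group by W:
  weight(W=0) = 55/288
  weight(W=1) = 17/288
  weight(W=2) = 55/288
  weight(W=3) = 17/288
Total weight = 55/288 + 17/288 + 55/288 + 17/288 = 1/2
P(W=0 | obs) = 55/288 / 1/2 = 55/144
P(W=1 | obs) = 17/288 / 1/2 = 17/144
P(W=2 | obs) = 55/288 / 1/2 = 55/144
P(W=3 | obs) = 17/288 / 1/2 = 17/144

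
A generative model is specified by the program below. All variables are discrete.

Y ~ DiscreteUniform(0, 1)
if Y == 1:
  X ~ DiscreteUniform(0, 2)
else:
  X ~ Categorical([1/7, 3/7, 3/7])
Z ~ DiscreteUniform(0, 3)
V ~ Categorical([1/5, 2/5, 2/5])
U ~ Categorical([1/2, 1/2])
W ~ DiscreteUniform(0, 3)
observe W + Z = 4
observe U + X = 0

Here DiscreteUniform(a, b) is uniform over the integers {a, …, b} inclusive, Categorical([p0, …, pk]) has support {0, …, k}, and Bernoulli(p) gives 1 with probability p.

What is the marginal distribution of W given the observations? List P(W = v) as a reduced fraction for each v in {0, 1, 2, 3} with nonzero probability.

P(W=1) = 1/3, P(W=2) = 1/3, P(W=3) = 1/3

Enumerate traces; 18 have nonzero weight after conditioning:
  (Y=0, X=0, Z=1, V=0, U=0, W=3) weight 1/2240
  (Y=0, X=0, Z=1, V=1, U=0, W=3) weight 1/1120
  (Y=0, X=0, Z=1, V=2, U=0, W=3) weight 1/1120
  (Y=0, X=0, Z=2, V=0, U=0, W=2) weight 1/2240
  (Y=0, X=0, Z=2, V=1, U=0, W=2) weight 1/1120
  (Y=0, X=0, Z=2, V=2, U=0, W=2) weight 1/1120
  (Y=0, X=0, Z=3, V=0, U=0, W=1) weight 1/2240
  (Y=0, X=0, Z=3, V=1, U=0, W=1) weight 1/1120
  … 10 more
Group by W:
  weight(W=1) = 5/672
  weight(W=2) = 5/672
  weight(W=3) = 5/672
Total weight = 5/672 + 5/672 + 5/672 = 5/224
P(W=1 | obs) = 5/672 / 5/224 = 1/3
P(W=2 | obs) = 5/672 / 5/224 = 1/3
P(W=3 | obs) = 5/672 / 5/224 = 1/3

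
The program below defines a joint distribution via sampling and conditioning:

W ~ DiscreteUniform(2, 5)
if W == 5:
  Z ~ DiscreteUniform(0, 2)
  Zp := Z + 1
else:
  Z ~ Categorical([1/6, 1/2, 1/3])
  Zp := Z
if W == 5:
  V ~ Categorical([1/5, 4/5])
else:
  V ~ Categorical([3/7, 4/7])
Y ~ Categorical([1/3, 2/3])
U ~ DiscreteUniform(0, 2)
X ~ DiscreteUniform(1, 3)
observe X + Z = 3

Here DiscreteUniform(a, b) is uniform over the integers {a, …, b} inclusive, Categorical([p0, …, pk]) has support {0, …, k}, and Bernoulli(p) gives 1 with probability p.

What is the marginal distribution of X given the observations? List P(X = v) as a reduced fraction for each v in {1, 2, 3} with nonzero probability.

Enumerate traces; 144 have nonzero weight after conditioning:
  (W=2, Z=0, V=0, Y=0, U=0, X=3) weight 1/1512
  (W=2, Z=0, V=0, Y=0, U=1, X=3) weight 1/1512
  (W=2, Z=0, V=0, Y=0, U=2, X=3) weight 1/1512
  (W=2, Z=0, V=0, Y=1, U=0, X=3) weight 1/756
  (W=2, Z=0, V=0, Y=1, U=1, X=3) weight 1/756
  (W=2, Z=0, V=0, Y=1, U=2, X=3) weight 1/756
  (W=2, Z=0, V=1, Y=0, U=0, X=3) weight 1/1134
  (W=2, Z=0, V=1, Y=0, U=1, X=3) weight 1/1134
  (W=2, Z=1, V=0, Y=0, U=0, X=2) weight 1/504
  (W=2, Z=2, V=0, Y=0, U=0, X=1) weight 1/756
  … 134 more
Group by X:
  weight(X=1) = 1/9
  weight(X=2) = 11/72
  weight(X=3) = 5/72
Total weight = 1/9 + 11/72 + 5/72 = 1/3
P(X=1 | obs) = 1/9 / 1/3 = 1/3
P(X=2 | obs) = 11/72 / 1/3 = 11/24
P(X=3 | obs) = 5/72 / 1/3 = 5/24

P(X=1) = 1/3, P(X=2) = 11/24, P(X=3) = 5/24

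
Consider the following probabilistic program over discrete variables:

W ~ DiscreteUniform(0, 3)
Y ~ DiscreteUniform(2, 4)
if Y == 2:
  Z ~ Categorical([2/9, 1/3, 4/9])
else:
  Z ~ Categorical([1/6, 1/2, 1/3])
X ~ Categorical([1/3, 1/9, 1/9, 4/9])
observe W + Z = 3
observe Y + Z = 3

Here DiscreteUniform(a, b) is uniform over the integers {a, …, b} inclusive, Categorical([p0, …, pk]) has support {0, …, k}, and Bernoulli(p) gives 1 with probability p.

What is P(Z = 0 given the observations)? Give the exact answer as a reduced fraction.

Enumerate traces; 8 have nonzero weight after conditioning:
  (W=2, Y=2, Z=1, X=0) weight 1/108
  (W=2, Y=2, Z=1, X=1) weight 1/324
  (W=2, Y=2, Z=1, X=2) weight 1/324
  (W=2, Y=2, Z=1, X=3) weight 1/81
  (W=3, Y=3, Z=0, X=0) weight 1/216
  (W=3, Y=3, Z=0, X=1) weight 1/648
  (W=3, Y=3, Z=0, X=2) weight 1/648
  (W=3, Y=3, Z=0, X=3) weight 1/162
Group by Z:
  weight(Z=0) = 1/72
  weight(Z=1) = 1/36
Total weight = 1/72 + 1/36 = 1/24
P(Z=0 | obs) = 1/72 / 1/24 = 1/3
P(Z=1 | obs) = 1/36 / 1/24 = 2/3

P(Z = 0 | obs) = 1/3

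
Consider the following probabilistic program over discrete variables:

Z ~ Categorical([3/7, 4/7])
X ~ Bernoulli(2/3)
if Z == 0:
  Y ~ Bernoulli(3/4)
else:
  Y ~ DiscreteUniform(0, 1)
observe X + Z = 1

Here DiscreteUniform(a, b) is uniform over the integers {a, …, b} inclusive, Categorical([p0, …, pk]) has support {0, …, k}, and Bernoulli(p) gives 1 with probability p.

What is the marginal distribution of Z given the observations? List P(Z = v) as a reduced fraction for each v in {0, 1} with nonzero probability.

P(Z=0) = 3/5, P(Z=1) = 2/5

Enumerate traces; 4 have nonzero weight after conditioning:
  (Z=0, X=1, Y=0) weight 1/14
  (Z=0, X=1, Y=1) weight 3/14
  (Z=1, X=0, Y=0) weight 2/21
  (Z=1, X=0, Y=1) weight 2/21
Group by Z:
  weight(Z=0) = 2/7
  weight(Z=1) = 4/21
Total weight = 2/7 + 4/21 = 10/21
P(Z=0 | obs) = 2/7 / 10/21 = 3/5
P(Z=1 | obs) = 4/21 / 10/21 = 2/5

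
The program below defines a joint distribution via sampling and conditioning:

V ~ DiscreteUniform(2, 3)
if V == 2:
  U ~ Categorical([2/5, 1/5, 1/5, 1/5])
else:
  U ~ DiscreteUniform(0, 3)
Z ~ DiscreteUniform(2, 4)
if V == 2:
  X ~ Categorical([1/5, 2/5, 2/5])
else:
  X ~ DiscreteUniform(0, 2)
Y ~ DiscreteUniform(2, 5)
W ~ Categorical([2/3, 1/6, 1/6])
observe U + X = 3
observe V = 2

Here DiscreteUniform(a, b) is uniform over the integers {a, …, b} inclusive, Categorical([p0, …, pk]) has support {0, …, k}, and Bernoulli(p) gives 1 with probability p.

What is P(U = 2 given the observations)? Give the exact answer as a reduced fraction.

P(U = 2 | obs) = 2/5

Enumerate traces; 108 have nonzero weight after conditioning:
  (V=2, U=1, Z=2, X=2, Y=2, W=0) weight 1/450
  (V=2, U=1, Z=2, X=2, Y=2, W=1) weight 1/1800
  (V=2, U=1, Z=2, X=2, Y=2, W=2) weight 1/1800
  (V=2, U=1, Z=2, X=2, Y=3, W=0) weight 1/450
  (V=2, U=1, Z=2, X=2, Y=3, W=1) weight 1/1800
  (V=2, U=1, Z=2, X=2, Y=3, W=2) weight 1/1800
  (V=2, U=1, Z=2, X=2, Y=4, W=0) weight 1/450
  (V=2, U=1, Z=2, X=2, Y=4, W=1) weight 1/1800
  (V=2, U=2, Z=2, X=1, Y=2, W=0) weight 1/450
  (V=2, U=3, Z=2, X=0, Y=2, W=0) weight 1/900
  … 98 more
Group by U:
  weight(U=1) = 1/25
  weight(U=2) = 1/25
  weight(U=3) = 1/50
Total weight = 1/25 + 1/25 + 1/50 = 1/10
P(U=1 | obs) = 1/25 / 1/10 = 2/5
P(U=2 | obs) = 1/25 / 1/10 = 2/5
P(U=3 | obs) = 1/50 / 1/10 = 1/5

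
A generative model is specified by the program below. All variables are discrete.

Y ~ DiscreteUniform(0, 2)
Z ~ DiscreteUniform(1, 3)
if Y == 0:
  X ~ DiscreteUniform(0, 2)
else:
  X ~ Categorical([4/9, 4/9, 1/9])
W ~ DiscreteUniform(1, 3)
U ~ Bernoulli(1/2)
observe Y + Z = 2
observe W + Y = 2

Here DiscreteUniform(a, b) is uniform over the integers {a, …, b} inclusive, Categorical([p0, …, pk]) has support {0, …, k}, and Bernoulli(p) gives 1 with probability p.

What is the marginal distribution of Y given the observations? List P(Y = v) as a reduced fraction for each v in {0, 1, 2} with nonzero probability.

Enumerate traces; 12 have nonzero weight after conditioning:
  (Y=0, Z=2, X=0, W=2, U=0) weight 1/162
  (Y=0, Z=2, X=0, W=2, U=1) weight 1/162
  (Y=0, Z=2, X=1, W=2, U=0) weight 1/162
  (Y=0, Z=2, X=1, W=2, U=1) weight 1/162
  (Y=0, Z=2, X=2, W=2, U=0) weight 1/162
  (Y=0, Z=2, X=2, W=2, U=1) weight 1/162
  (Y=1, Z=1, X=0, W=1, U=0) weight 2/243
  (Y=1, Z=1, X=0, W=1, U=1) weight 2/243
  … 4 more
Group by Y:
  weight(Y=0) = 1/27
  weight(Y=1) = 1/27
Total weight = 1/27 + 1/27 = 2/27
P(Y=0 | obs) = 1/27 / 2/27 = 1/2
P(Y=1 | obs) = 1/27 / 2/27 = 1/2

P(Y=0) = 1/2, P(Y=1) = 1/2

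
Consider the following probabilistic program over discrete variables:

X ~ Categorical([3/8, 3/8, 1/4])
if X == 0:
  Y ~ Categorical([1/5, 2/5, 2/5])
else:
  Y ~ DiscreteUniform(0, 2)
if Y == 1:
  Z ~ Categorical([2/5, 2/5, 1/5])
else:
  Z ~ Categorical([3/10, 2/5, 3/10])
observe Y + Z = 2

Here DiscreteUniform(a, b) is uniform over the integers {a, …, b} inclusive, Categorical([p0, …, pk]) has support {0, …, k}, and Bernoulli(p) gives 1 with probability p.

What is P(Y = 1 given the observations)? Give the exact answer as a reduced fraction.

P(Y = 1 | obs) = 172/403

Enumerate traces; 9 have nonzero weight after conditioning:
  (X=0, Y=0, Z=2) weight 9/400
  (X=0, Y=1, Z=1) weight 3/50
  (X=0, Y=2, Z=0) weight 9/200
  (X=1, Y=0, Z=2) weight 3/80
  (X=1, Y=1, Z=1) weight 1/20
  (X=1, Y=2, Z=0) weight 3/80
  (X=2, Y=0, Z=2) weight 1/40
  (X=2, Y=1, Z=1) weight 1/30
  … 1 more
Group by Y:
  weight(Y=0) = 17/200
  weight(Y=1) = 43/300
  weight(Y=2) = 43/400
Total weight = 17/200 + 43/300 + 43/400 = 403/1200
P(Y=0 | obs) = 17/200 / 403/1200 = 102/403
P(Y=1 | obs) = 43/300 / 403/1200 = 172/403
P(Y=2 | obs) = 43/400 / 403/1200 = 129/403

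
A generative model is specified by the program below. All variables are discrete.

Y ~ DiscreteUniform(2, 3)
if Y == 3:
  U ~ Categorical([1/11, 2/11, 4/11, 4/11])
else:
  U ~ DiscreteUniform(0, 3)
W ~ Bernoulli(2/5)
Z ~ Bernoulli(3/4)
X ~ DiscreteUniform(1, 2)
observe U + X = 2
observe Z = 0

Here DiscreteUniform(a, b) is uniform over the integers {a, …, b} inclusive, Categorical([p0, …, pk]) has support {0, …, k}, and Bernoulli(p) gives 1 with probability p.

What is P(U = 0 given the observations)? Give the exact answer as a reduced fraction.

Enumerate traces; 8 have nonzero weight after conditioning:
  (Y=2, U=0, W=0, Z=0, X=2) weight 3/320
  (Y=2, U=0, W=1, Z=0, X=2) weight 1/160
  (Y=2, U=1, W=0, Z=0, X=1) weight 3/320
  (Y=2, U=1, W=1, Z=0, X=1) weight 1/160
  (Y=3, U=0, W=0, Z=0, X=2) weight 3/880
  (Y=3, U=0, W=1, Z=0, X=2) weight 1/440
  (Y=3, U=1, W=0, Z=0, X=1) weight 3/440
  (Y=3, U=1, W=1, Z=0, X=1) weight 1/220
Group by U:
  weight(U=0) = 15/704
  weight(U=1) = 19/704
Total weight = 15/704 + 19/704 = 17/352
P(U=0 | obs) = 15/704 / 17/352 = 15/34
P(U=1 | obs) = 19/704 / 17/352 = 19/34

P(U = 0 | obs) = 15/34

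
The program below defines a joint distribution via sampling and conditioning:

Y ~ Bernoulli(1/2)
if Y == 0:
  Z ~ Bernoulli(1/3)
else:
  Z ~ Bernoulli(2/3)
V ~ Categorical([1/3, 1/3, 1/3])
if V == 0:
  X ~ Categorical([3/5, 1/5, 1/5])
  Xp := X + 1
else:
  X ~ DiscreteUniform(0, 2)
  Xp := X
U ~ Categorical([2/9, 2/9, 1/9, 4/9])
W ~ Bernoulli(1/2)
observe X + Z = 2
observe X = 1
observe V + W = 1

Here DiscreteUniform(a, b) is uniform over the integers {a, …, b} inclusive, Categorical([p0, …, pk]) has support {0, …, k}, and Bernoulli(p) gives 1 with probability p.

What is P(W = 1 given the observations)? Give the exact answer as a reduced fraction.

Enumerate traces; 16 have nonzero weight after conditioning:
  (Y=0, Z=1, V=0, X=1, U=0, W=1) weight 1/810
  (Y=0, Z=1, V=0, X=1, U=1, W=1) weight 1/810
  (Y=0, Z=1, V=0, X=1, U=2, W=1) weight 1/1620
  (Y=0, Z=1, V=0, X=1, U=3, W=1) weight 1/405
  (Y=0, Z=1, V=1, X=1, U=0, W=0) weight 1/486
  (Y=0, Z=1, V=1, X=1, U=1, W=0) weight 1/486
  (Y=0, Z=1, V=1, X=1, U=2, W=0) weight 1/972
  (Y=0, Z=1, V=1, X=1, U=3, W=0) weight 1/243
  … 8 more
Group by W:
  weight(W=0) = 1/36
  weight(W=1) = 1/60
Total weight = 1/36 + 1/60 = 2/45
P(W=0 | obs) = 1/36 / 2/45 = 5/8
P(W=1 | obs) = 1/60 / 2/45 = 3/8

P(W = 1 | obs) = 3/8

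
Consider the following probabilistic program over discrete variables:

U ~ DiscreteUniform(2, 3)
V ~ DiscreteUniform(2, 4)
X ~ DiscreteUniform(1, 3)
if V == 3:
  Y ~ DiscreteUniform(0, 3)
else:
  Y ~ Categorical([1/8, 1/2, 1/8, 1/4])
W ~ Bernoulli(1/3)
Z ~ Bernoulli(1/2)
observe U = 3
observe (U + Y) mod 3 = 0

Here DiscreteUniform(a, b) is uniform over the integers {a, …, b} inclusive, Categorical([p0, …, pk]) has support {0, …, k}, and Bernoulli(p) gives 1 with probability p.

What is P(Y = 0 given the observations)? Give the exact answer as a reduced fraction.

P(Y = 0 | obs) = 2/5

Enumerate traces; 72 have nonzero weight after conditioning:
  (U=3, V=2, X=1, Y=0, W=0, Z=0) weight 1/432
  (U=3, V=2, X=1, Y=0, W=0, Z=1) weight 1/432
  (U=3, V=2, X=1, Y=0, W=1, Z=0) weight 1/864
  (U=3, V=2, X=1, Y=0, W=1, Z=1) weight 1/864
  (U=3, V=2, X=1, Y=3, W=0, Z=0) weight 1/216
  (U=3, V=2, X=1, Y=3, W=0, Z=1) weight 1/216
  (U=3, V=2, X=1, Y=3, W=1, Z=0) weight 1/432
  (U=3, V=2, X=1, Y=3, W=1, Z=1) weight 1/432
  … 64 more
Group by Y:
  weight(Y=0) = 1/12
  weight(Y=3) = 1/8
Total weight = 1/12 + 1/8 = 5/24
P(Y=0 | obs) = 1/12 / 5/24 = 2/5
P(Y=3 | obs) = 1/8 / 5/24 = 3/5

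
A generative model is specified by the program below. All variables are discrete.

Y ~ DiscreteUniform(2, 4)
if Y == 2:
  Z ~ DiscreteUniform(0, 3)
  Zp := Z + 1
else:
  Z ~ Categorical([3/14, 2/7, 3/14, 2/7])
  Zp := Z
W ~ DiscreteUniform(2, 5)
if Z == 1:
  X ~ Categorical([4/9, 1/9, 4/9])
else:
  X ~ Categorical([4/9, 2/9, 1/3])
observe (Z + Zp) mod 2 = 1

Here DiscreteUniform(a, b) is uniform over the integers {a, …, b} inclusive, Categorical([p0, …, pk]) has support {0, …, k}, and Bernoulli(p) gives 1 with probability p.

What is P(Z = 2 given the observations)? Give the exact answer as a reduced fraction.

P(Z = 2 | obs) = 1/4

Enumerate traces; 48 have nonzero weight after conditioning:
  (Y=2, Z=0, W=2, X=0) weight 1/108
  (Y=2, Z=0, W=2, X=1) weight 1/216
  (Y=2, Z=0, W=2, X=2) weight 1/144
  (Y=2, Z=0, W=3, X=0) weight 1/108
  (Y=2, Z=0, W=3, X=1) weight 1/216
  (Y=2, Z=0, W=3, X=2) weight 1/144
  (Y=2, Z=0, W=4, X=0) weight 1/108
  (Y=2, Z=0, W=4, X=1) weight 1/216
  (Y=2, Z=1, W=2, X=0) weight 1/108
  (Y=2, Z=2, W=2, X=0) weight 1/108
  … 38 more
Group by Z:
  weight(Z=0) = 1/12
  weight(Z=1) = 1/12
  weight(Z=2) = 1/12
  weight(Z=3) = 1/12
Total weight = 1/12 + 1/12 + 1/12 + 1/12 = 1/3
P(Z=0 | obs) = 1/12 / 1/3 = 1/4
P(Z=1 | obs) = 1/12 / 1/3 = 1/4
P(Z=2 | obs) = 1/12 / 1/3 = 1/4
P(Z=3 | obs) = 1/12 / 1/3 = 1/4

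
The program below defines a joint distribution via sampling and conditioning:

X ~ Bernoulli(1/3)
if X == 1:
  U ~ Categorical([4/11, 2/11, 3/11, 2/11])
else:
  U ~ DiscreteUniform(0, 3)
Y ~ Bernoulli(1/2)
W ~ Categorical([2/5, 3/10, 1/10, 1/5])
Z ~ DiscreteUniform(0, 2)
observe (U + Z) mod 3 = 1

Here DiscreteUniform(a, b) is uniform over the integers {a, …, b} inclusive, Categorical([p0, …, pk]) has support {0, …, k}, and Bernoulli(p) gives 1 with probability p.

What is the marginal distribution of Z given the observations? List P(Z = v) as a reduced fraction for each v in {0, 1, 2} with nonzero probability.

P(Z=0) = 5/22, P(Z=1) = 17/33, P(Z=2) = 17/66

Enumerate traces; 64 have nonzero weight after conditioning:
  (X=0, U=0, Y=0, W=0, Z=1) weight 1/90
  (X=0, U=0, Y=0, W=1, Z=1) weight 1/120
  (X=0, U=0, Y=0, W=2, Z=1) weight 1/360
  (X=0, U=0, Y=0, W=3, Z=1) weight 1/180
  (X=0, U=0, Y=1, W=0, Z=1) weight 1/90
  (X=0, U=0, Y=1, W=1, Z=1) weight 1/120
  (X=0, U=0, Y=1, W=2, Z=1) weight 1/360
  (X=0, U=0, Y=1, W=3, Z=1) weight 1/180
  (X=0, U=1, Y=0, W=0, Z=0) weight 1/90
  (X=0, U=2, Y=0, W=0, Z=2) weight 1/90
  … 54 more
Group by Z:
  weight(Z=0) = 5/66
  weight(Z=1) = 17/99
  weight(Z=2) = 17/198
Total weight = 5/66 + 17/99 + 17/198 = 1/3
P(Z=0 | obs) = 5/66 / 1/3 = 5/22
P(Z=1 | obs) = 17/99 / 1/3 = 17/33
P(Z=2 | obs) = 17/198 / 1/3 = 17/66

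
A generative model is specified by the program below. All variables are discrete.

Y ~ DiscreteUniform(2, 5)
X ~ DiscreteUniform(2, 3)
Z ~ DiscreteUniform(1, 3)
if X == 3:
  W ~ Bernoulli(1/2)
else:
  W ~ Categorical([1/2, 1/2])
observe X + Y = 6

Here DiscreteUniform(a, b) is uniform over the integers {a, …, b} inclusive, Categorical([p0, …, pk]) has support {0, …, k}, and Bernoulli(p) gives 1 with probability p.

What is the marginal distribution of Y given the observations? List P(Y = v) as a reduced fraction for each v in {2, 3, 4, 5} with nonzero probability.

P(Y=3) = 1/2, P(Y=4) = 1/2

Enumerate traces; 12 have nonzero weight after conditioning:
  (Y=3, X=3, Z=1, W=0) weight 1/48
  (Y=3, X=3, Z=1, W=1) weight 1/48
  (Y=3, X=3, Z=2, W=0) weight 1/48
  (Y=3, X=3, Z=2, W=1) weight 1/48
  (Y=3, X=3, Z=3, W=0) weight 1/48
  (Y=3, X=3, Z=3, W=1) weight 1/48
  (Y=4, X=2, Z=1, W=0) weight 1/48
  (Y=4, X=2, Z=1, W=1) weight 1/48
  … 4 more
Group by Y:
  weight(Y=3) = 1/8
  weight(Y=4) = 1/8
Total weight = 1/8 + 1/8 = 1/4
P(Y=3 | obs) = 1/8 / 1/4 = 1/2
P(Y=4 | obs) = 1/8 / 1/4 = 1/2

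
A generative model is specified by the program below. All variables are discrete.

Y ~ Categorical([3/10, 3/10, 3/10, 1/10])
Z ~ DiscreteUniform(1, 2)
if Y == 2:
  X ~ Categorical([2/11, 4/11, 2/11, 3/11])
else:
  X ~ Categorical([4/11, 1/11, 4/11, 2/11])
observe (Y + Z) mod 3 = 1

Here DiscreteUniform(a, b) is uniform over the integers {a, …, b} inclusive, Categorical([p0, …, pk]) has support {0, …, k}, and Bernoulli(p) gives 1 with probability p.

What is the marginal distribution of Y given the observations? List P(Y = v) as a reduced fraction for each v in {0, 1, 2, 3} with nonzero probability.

Enumerate traces; 12 have nonzero weight after conditioning:
  (Y=0, Z=1, X=0) weight 3/55
  (Y=0, Z=1, X=1) weight 3/220
  (Y=0, Z=1, X=2) weight 3/55
  (Y=0, Z=1, X=3) weight 3/110
  (Y=2, Z=2, X=0) weight 3/110
  (Y=2, Z=2, X=1) weight 3/55
  (Y=2, Z=2, X=2) weight 3/110
  (Y=2, Z=2, X=3) weight 9/220
  (Y=3, Z=1, X=0) weight 1/55
  … 3 more
Group by Y:
  weight(Y=0) = 3/20
  weight(Y=2) = 3/20
  weight(Y=3) = 1/20
Total weight = 3/20 + 3/20 + 1/20 = 7/20
P(Y=0 | obs) = 3/20 / 7/20 = 3/7
P(Y=2 | obs) = 3/20 / 7/20 = 3/7
P(Y=3 | obs) = 1/20 / 7/20 = 1/7

P(Y=0) = 3/7, P(Y=2) = 3/7, P(Y=3) = 1/7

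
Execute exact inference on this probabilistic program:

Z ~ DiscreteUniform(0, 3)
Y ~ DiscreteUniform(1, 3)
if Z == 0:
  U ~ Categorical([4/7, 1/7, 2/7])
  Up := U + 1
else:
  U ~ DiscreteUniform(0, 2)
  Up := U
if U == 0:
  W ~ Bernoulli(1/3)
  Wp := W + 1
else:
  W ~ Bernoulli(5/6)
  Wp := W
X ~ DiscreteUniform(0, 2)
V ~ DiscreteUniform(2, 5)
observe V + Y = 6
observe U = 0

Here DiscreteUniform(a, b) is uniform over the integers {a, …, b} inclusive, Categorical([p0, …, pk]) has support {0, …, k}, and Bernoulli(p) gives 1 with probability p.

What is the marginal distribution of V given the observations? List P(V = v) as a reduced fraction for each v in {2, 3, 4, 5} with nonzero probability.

P(V=3) = 1/3, P(V=4) = 1/3, P(V=5) = 1/3

Enumerate traces; 72 have nonzero weight after conditioning:
  (Z=0, Y=1, U=0, W=0, X=0, V=5) weight 1/378
  (Z=0, Y=1, U=0, W=0, X=1, V=5) weight 1/378
  (Z=0, Y=1, U=0, W=0, X=2, V=5) weight 1/378
  (Z=0, Y=1, U=0, W=1, X=0, V=5) weight 1/756
  (Z=0, Y=1, U=0, W=1, X=1, V=5) weight 1/756
  (Z=0, Y=1, U=0, W=1, X=2, V=5) weight 1/756
  (Z=0, Y=2, U=0, W=0, X=0, V=4) weight 1/378
  (Z=0, Y=2, U=0, W=0, X=1, V=4) weight 1/378
  (Z=0, Y=3, U=0, W=0, X=0, V=3) weight 1/378
  … 63 more
Group by V:
  weight(V=3) = 11/336
  weight(V=4) = 11/336
  weight(V=5) = 11/336
Total weight = 11/336 + 11/336 + 11/336 = 11/112
P(V=3 | obs) = 11/336 / 11/112 = 1/3
P(V=4 | obs) = 11/336 / 11/112 = 1/3
P(V=5 | obs) = 11/336 / 11/112 = 1/3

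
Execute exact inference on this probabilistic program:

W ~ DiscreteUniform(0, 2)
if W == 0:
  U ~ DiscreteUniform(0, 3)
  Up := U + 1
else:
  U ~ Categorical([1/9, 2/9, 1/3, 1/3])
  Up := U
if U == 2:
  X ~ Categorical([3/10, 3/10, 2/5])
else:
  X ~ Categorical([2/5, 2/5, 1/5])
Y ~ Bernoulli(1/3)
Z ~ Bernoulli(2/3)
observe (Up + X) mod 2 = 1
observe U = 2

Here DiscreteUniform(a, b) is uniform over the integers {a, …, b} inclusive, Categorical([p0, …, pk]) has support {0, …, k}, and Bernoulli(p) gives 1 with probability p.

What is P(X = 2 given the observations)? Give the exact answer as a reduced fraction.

Enumerate traces; 16 have nonzero weight after conditioning:
  (W=0, U=2, X=0, Y=0, Z=0) weight 1/180
  (W=0, U=2, X=0, Y=0, Z=1) weight 1/90
  (W=0, U=2, X=0, Y=1, Z=0) weight 1/360
  (W=0, U=2, X=0, Y=1, Z=1) weight 1/180
  (W=0, U=2, X=2, Y=0, Z=0) weight 1/135
  (W=0, U=2, X=2, Y=0, Z=1) weight 2/135
  (W=0, U=2, X=2, Y=1, Z=0) weight 1/270
  (W=0, U=2, X=2, Y=1, Z=1) weight 1/135
  (W=1, U=2, X=1, Y=0, Z=0) weight 1/135
  … 7 more
Group by X:
  weight(X=0) = 1/40
  weight(X=1) = 1/15
  weight(X=2) = 1/30
Total weight = 1/40 + 1/15 + 1/30 = 1/8
P(X=0 | obs) = 1/40 / 1/8 = 1/5
P(X=1 | obs) = 1/15 / 1/8 = 8/15
P(X=2 | obs) = 1/30 / 1/8 = 4/15

P(X = 2 | obs) = 4/15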